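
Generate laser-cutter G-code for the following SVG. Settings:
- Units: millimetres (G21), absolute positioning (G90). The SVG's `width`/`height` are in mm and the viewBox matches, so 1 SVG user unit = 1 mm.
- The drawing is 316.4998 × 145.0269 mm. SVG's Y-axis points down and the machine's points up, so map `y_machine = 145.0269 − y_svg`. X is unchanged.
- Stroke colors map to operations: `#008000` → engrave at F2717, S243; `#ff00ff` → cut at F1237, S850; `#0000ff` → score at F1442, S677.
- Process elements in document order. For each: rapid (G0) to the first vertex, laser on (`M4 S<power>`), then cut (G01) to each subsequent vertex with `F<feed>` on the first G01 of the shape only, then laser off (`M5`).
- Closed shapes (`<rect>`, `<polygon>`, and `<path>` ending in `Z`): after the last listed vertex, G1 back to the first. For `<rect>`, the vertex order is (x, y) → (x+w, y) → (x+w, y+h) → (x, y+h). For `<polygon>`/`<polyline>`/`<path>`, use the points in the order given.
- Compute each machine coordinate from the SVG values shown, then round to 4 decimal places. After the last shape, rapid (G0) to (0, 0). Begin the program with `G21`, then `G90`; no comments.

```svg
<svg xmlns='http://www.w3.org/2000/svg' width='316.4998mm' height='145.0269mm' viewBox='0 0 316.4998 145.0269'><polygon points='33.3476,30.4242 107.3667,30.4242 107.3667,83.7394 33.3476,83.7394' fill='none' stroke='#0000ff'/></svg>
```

G21
G90
G0 X33.3476 Y114.6027
M4 S677
G01 X107.3667 Y114.6027 F1442
G01 X107.3667 Y61.2875
G01 X33.3476 Y61.2875
G01 X33.3476 Y114.6027
M5
G0 X0.0000 Y0.0000

1 u = 1 mm; y_m = 145.0269 − y.

[1] `<polygon>` rectangle, #0000ff→score S677 F1442: (33.3476,114.6027) → (107.3667,114.6027) → (107.3667,61.2875) → (33.3476,61.2875) → (33.3476,114.6027) (closed)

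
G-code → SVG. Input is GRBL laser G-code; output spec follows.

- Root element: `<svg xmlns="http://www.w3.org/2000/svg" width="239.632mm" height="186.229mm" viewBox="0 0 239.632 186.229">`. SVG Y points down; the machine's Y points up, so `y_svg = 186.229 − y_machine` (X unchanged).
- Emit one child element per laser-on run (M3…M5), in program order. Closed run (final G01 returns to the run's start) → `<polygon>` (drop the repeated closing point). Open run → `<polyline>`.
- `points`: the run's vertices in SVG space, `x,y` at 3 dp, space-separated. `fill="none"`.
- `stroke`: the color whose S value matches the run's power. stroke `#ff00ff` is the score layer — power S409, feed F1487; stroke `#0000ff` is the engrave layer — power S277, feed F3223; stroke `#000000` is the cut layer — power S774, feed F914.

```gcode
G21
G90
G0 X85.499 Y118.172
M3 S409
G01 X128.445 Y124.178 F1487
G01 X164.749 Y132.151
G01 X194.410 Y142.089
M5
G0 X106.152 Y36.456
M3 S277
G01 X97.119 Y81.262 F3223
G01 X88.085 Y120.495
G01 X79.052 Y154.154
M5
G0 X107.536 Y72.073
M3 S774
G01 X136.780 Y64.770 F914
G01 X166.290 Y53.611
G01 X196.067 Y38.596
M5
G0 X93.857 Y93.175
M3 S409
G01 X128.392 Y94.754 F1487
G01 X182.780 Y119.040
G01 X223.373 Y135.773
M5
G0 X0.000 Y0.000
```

Each laser-on run becomes one SVG element. Flip Y back into SVG space with y_svg = 186.229 − y_machine.

Run 1: power S409 maps to stroke `#ff00ff` (score). The run is open, so emit a `<polyline>` with points (Y-flipped): 85.499,68.057 128.445,62.051 164.749,54.078 194.410,44.140.

Run 2: S277 ⇒ engrave layer `#0000ff`. The run is open, so emit a `<polyline>` with points (Y-flipped): 106.152,149.773 97.119,104.967 88.085,65.734 79.052,32.075.

Run 3: power S774 maps to stroke `#000000` (cut). The run is open, so emit a `<polyline>` with points (Y-flipped): 107.536,114.156 136.780,121.459 166.290,132.618 196.067,147.633.

Run 4: S409 ⇒ score layer `#ff00ff`. The run is open, so emit a `<polyline>` with points (Y-flipped): 93.857,93.054 128.392,91.475 182.780,67.189 223.373,50.456.

<svg xmlns="http://www.w3.org/2000/svg" width="239.632mm" height="186.229mm" viewBox="0 0 239.632 186.229">
  <polyline points="85.499,68.057 128.445,62.051 164.749,54.078 194.410,44.140" fill="none" stroke="#ff00ff"/>
  <polyline points="106.152,149.773 97.119,104.967 88.085,65.734 79.052,32.075" fill="none" stroke="#0000ff"/>
  <polyline points="107.536,114.156 136.780,121.459 166.290,132.618 196.067,147.633" fill="none" stroke="#000000"/>
  <polyline points="93.857,93.054 128.392,91.475 182.780,67.189 223.373,50.456" fill="none" stroke="#ff00ff"/>
</svg>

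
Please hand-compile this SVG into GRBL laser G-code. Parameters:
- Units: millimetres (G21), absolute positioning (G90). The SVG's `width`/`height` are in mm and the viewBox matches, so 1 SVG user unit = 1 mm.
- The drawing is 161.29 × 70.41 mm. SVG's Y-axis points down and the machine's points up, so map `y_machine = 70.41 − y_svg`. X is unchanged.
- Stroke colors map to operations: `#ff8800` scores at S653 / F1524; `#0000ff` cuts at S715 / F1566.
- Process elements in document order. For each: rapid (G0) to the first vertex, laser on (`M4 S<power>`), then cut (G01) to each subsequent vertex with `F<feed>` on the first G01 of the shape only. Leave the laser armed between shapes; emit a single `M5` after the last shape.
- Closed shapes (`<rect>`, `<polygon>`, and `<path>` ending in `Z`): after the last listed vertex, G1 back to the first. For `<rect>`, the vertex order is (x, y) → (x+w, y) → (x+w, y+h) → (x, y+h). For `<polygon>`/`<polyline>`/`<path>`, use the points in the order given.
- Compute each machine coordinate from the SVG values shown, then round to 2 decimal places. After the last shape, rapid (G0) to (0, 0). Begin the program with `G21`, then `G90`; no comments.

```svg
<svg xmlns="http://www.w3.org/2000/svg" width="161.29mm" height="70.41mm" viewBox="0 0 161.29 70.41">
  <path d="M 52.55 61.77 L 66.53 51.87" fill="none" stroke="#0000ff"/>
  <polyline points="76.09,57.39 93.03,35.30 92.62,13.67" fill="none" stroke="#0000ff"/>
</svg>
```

Since the viewBox matches the mm dimensions, user units are millimetres directly. The only transform is the Y-flip y_m = 70.41 − y_svg.

Shape 1 is a line segment drawn with `<path>`. Its stroke #0000ff means cut at S715, F1566. After flipping Y the toolpath is (52.55,8.64) → (66.53,18.54).

Shape 2 is a open polyline drawn with `<polyline>`. Its stroke #0000ff means cut at S715, F1566. After flipping Y the toolpath is (76.09,13.02) → (93.03,35.11) → (92.62,56.74).

G21
G90
G0 X52.55 Y8.64
M4 S715
G01 X66.53 Y18.54 F1566
G0 X76.09 Y13.02
M4 S715
G01 X93.03 Y35.11 F1566
G01 X92.62 Y56.74
M5
G0 X0.00 Y0.00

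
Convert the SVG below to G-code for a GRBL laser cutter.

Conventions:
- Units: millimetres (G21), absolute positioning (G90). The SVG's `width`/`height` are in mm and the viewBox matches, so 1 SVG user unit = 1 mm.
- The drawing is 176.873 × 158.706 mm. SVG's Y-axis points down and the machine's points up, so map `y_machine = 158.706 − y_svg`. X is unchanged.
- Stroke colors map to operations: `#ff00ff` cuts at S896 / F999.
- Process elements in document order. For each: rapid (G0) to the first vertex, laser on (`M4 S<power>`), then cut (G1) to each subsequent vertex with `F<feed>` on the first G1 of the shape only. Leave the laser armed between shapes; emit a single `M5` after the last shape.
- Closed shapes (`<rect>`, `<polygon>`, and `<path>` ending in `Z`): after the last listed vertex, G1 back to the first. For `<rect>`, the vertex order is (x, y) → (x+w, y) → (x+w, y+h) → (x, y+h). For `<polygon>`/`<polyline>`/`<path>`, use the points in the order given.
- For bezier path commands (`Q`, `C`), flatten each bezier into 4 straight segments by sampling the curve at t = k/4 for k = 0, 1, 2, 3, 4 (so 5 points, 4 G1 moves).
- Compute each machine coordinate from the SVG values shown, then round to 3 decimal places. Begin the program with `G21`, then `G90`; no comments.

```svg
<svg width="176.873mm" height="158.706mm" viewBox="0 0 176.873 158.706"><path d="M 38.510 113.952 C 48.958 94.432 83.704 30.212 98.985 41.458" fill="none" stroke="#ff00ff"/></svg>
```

viewBox `0 0 176.873 158.706` with mm width/height → 1 unit = 1 mm. Flip: y_m = 158.706 − y_svg.

**Shape 1** — `<path>` cubic bezier, stroke `#ff00ff` → cut (S896, F999). Control points (SVG): P0=(38.510,113.952), P1=(48.958,94.432), P2=(83.704,30.212), P3=(98.985,41.458); sampled at t=k/4. Machine vertices: (38.510,44.754) → (50.218,65.898) → (66.935,92.538) → (84.558,113.410) → (98.985,117.248). Open path.

G21
G90
G0 X38.510 Y44.754
M4 S896
G1 X50.218 Y65.898 F999
G1 X66.935 Y92.538
G1 X84.558 Y113.410
G1 X98.985 Y117.248
M5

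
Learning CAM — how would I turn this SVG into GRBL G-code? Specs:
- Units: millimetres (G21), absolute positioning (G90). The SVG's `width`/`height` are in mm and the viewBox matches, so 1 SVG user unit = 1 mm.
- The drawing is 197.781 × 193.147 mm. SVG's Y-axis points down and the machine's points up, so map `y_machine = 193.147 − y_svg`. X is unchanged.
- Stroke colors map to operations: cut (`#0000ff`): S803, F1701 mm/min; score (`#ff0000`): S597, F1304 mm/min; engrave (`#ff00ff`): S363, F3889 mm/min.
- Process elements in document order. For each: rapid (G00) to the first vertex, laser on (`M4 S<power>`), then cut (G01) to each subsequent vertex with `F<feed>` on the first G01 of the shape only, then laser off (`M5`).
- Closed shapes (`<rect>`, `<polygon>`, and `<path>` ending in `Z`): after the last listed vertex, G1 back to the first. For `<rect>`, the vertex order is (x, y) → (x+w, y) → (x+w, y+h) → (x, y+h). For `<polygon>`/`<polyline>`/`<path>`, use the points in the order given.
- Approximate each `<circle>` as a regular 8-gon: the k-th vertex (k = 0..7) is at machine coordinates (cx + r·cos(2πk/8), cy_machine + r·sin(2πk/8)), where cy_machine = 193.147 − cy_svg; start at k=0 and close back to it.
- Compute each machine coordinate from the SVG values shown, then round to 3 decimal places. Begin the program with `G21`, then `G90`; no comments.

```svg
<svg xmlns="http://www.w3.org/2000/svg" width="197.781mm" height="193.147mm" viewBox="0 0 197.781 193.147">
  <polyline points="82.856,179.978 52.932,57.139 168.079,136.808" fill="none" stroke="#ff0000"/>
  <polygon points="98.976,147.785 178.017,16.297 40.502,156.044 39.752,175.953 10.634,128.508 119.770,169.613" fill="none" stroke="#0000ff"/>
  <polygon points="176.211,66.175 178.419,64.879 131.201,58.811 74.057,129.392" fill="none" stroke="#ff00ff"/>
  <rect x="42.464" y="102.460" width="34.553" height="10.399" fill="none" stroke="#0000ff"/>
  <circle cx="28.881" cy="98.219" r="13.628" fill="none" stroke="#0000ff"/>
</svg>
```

viewBox `0 0 197.781 193.147` with mm width/height → 1 unit = 1 mm. Flip: y_m = 193.147 − y_svg.

**Shape 1** — `<polyline>` open polyline, stroke `#ff0000` → score (S597, F1304). Machine vertices: (82.856,13.169) → (52.932,136.008) → (168.079,56.339). Open path.

**Shape 2** — `<polygon>` closed polygon, stroke `#0000ff` → cut (S803, F1701). Machine vertices: (98.976,45.362) → (178.017,176.850) → (40.502,37.103) → (39.752,17.194) → (10.634,64.639) → (119.770,23.534) → (98.976,45.362). Closed: final G1 returns to the first vertex.

**Shape 3** — `<polygon>` closed polygon, stroke `#ff00ff` → engrave (S363, F3889). Machine vertices: (176.211,126.972) → (178.419,128.268) → (131.201,134.336) → (74.057,63.755) → (176.211,126.972). Closed: final G1 returns to the first vertex.

**Shape 4** — `<rect>` rectangle, stroke `#0000ff` → cut (S803, F1701). Machine vertices: (42.464,90.687) → (77.017,90.687) → (77.017,80.288) → (42.464,80.288) → (42.464,90.687). Closed: final G1 returns to the first vertex.

**Shape 5** — `<circle>` circle, stroke `#0000ff` → cut (S803, F1701). Machine vertices: (42.509,94.928) → (38.517,104.564) → (28.881,108.556) → (19.245,104.564) → (15.253,94.928) → (19.245,85.292) → (28.881,81.300) → (38.517,85.292) → (42.509,94.928). Closed: final G1 returns to the first vertex.

G21
G90
G00 X82.856 Y13.169
M4 S597
G01 X52.932 Y136.008 F1304
G01 X168.079 Y56.339
M5
G00 X98.976 Y45.362
M4 S803
G01 X178.017 Y176.850 F1701
G01 X40.502 Y37.103
G01 X39.752 Y17.194
G01 X10.634 Y64.639
G01 X119.770 Y23.534
G01 X98.976 Y45.362
M5
G00 X176.211 Y126.972
M4 S363
G01 X178.419 Y128.268 F3889
G01 X131.201 Y134.336
G01 X74.057 Y63.755
G01 X176.211 Y126.972
M5
G00 X42.464 Y90.687
M4 S803
G01 X77.017 Y90.687 F1701
G01 X77.017 Y80.288
G01 X42.464 Y80.288
G01 X42.464 Y90.687
M5
G00 X42.509 Y94.928
M4 S803
G01 X38.517 Y104.564 F1701
G01 X28.881 Y108.556
G01 X19.245 Y104.564
G01 X15.253 Y94.928
G01 X19.245 Y85.292
G01 X28.881 Y81.300
G01 X38.517 Y85.292
G01 X42.509 Y94.928
M5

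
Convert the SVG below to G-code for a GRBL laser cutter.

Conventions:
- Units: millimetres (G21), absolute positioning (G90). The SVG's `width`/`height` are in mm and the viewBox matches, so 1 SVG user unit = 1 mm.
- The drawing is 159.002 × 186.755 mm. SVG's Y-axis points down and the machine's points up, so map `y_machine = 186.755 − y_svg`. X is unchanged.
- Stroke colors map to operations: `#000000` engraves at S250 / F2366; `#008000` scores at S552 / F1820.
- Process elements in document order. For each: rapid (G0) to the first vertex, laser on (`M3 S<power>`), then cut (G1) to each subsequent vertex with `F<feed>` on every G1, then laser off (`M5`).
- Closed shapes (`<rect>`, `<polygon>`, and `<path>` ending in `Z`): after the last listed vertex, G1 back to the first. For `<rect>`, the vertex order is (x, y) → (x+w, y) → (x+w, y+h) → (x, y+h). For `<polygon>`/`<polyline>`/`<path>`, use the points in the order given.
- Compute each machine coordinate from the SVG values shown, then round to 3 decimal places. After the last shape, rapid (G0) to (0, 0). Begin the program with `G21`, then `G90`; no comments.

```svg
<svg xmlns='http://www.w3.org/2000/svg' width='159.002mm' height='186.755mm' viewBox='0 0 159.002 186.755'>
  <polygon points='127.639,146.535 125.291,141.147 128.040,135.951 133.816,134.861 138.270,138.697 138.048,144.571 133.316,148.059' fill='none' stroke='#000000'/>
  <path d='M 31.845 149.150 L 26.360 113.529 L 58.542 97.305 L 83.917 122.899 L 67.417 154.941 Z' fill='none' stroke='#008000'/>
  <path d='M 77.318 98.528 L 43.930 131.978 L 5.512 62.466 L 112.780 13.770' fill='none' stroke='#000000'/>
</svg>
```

G21
G90
G0 X127.639 Y40.220
M3 S250
G1 X125.291 Y45.608 F2366
G1 X128.040 Y50.804 F2366
G1 X133.816 Y51.894 F2366
G1 X138.270 Y48.058 F2366
G1 X138.048 Y42.184 F2366
G1 X133.316 Y38.696 F2366
G1 X127.639 Y40.220 F2366
M5
G0 X31.845 Y37.605
M3 S552
G1 X26.360 Y73.226 F1820
G1 X58.542 Y89.450 F1820
G1 X83.917 Y63.856 F1820
G1 X67.417 Y31.814 F1820
G1 X31.845 Y37.605 F1820
M5
G0 X77.318 Y88.227
M3 S250
G1 X43.930 Y54.777 F2366
G1 X5.512 Y124.289 F2366
G1 X112.780 Y172.985 F2366
M5
G0 X0.000 Y0.000

viewBox `0 0 159.002 186.755` with mm width/height → 1 unit = 1 mm. Flip: y_m = 186.755 − y_svg.

**Shape 1** — `<polygon>` regular polygon, stroke `#000000` → engrave (S250, F2366). Machine vertices: (127.639,40.220) → (125.291,45.608) → (128.040,50.804) → (133.816,51.894) → (138.270,48.058) → (138.048,42.184) → (133.316,38.696) → (127.639,40.220). Closed: final G1 returns to the first vertex.

**Shape 2** — `<path>` regular polygon, stroke `#008000` → score (S552, F1820). Machine vertices: (31.845,37.605) → (26.360,73.226) → (58.542,89.450) → (83.917,63.856) → (67.417,31.814) → (31.845,37.605). Closed: final G1 returns to the first vertex.

**Shape 3** — `<path>` open polyline, stroke `#000000` → engrave (S250, F2366). Machine vertices: (77.318,88.227) → (43.930,54.777) → (5.512,124.289) → (112.780,172.985). Open path.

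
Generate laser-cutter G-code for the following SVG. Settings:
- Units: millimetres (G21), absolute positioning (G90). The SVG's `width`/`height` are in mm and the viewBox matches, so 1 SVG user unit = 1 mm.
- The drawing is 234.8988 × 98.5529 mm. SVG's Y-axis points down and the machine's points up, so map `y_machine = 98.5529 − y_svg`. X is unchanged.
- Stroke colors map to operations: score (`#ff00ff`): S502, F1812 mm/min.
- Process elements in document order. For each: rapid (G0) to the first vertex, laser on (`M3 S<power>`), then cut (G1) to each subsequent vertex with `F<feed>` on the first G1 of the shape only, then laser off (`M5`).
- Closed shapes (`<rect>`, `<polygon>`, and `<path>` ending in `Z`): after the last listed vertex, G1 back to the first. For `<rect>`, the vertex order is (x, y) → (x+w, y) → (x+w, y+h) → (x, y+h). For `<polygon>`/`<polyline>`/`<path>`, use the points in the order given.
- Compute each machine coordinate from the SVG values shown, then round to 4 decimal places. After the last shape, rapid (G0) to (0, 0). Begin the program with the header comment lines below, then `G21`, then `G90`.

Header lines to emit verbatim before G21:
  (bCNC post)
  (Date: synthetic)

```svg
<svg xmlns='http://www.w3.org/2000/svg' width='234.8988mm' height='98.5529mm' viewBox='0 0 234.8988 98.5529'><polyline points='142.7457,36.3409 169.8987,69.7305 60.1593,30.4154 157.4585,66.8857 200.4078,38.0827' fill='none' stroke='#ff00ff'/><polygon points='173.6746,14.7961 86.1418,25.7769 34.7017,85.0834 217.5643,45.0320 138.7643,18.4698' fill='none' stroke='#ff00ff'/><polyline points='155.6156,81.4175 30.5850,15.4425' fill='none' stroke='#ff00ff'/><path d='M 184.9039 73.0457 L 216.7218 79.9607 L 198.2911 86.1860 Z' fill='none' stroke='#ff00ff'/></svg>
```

viewBox `0 0 234.8988 98.5529` with mm width/height → 1 unit = 1 mm. Flip: y_m = 98.5529 − y_svg.

**Shape 1** — `<polyline>` open polyline, stroke `#ff00ff` → score (S502, F1812). Machine vertices: (142.7457,62.2120) → (169.8987,28.8224) → (60.1593,68.1375) → (157.4585,31.6672) → (200.4078,60.4702). Open path.

**Shape 2** — `<polygon>` closed polygon, stroke `#ff00ff` → score (S502, F1812). Machine vertices: (173.6746,83.7568) → (86.1418,72.7760) → (34.7017,13.4695) → (217.5643,53.5209) → (138.7643,80.0831) → (173.6746,83.7568). Closed: final G1 returns to the first vertex.

**Shape 3** — `<polyline>` line segment, stroke `#ff00ff` → score (S502, F1812). Machine vertices: (155.6156,17.1354) → (30.5850,83.1104). Open path.

**Shape 4** — `<path>` closed polygon, stroke `#ff00ff` → score (S502, F1812). Machine vertices: (184.9039,25.5072) → (216.7218,18.5922) → (198.2911,12.3669) → (184.9039,25.5072). Closed: final G1 returns to the first vertex.

(bCNC post)
(Date: synthetic)
G21
G90
G0 X142.7457 Y62.2120
M3 S502
G1 X169.8987 Y28.8224 F1812
G1 X60.1593 Y68.1375
G1 X157.4585 Y31.6672
G1 X200.4078 Y60.4702
M5
G0 X173.6746 Y83.7568
M3 S502
G1 X86.1418 Y72.7760 F1812
G1 X34.7017 Y13.4695
G1 X217.5643 Y53.5209
G1 X138.7643 Y80.0831
G1 X173.6746 Y83.7568
M5
G0 X155.6156 Y17.1354
M3 S502
G1 X30.5850 Y83.1104 F1812
M5
G0 X184.9039 Y25.5072
M3 S502
G1 X216.7218 Y18.5922 F1812
G1 X198.2911 Y12.3669
G1 X184.9039 Y25.5072
M5
G0 X0.0000 Y0.0000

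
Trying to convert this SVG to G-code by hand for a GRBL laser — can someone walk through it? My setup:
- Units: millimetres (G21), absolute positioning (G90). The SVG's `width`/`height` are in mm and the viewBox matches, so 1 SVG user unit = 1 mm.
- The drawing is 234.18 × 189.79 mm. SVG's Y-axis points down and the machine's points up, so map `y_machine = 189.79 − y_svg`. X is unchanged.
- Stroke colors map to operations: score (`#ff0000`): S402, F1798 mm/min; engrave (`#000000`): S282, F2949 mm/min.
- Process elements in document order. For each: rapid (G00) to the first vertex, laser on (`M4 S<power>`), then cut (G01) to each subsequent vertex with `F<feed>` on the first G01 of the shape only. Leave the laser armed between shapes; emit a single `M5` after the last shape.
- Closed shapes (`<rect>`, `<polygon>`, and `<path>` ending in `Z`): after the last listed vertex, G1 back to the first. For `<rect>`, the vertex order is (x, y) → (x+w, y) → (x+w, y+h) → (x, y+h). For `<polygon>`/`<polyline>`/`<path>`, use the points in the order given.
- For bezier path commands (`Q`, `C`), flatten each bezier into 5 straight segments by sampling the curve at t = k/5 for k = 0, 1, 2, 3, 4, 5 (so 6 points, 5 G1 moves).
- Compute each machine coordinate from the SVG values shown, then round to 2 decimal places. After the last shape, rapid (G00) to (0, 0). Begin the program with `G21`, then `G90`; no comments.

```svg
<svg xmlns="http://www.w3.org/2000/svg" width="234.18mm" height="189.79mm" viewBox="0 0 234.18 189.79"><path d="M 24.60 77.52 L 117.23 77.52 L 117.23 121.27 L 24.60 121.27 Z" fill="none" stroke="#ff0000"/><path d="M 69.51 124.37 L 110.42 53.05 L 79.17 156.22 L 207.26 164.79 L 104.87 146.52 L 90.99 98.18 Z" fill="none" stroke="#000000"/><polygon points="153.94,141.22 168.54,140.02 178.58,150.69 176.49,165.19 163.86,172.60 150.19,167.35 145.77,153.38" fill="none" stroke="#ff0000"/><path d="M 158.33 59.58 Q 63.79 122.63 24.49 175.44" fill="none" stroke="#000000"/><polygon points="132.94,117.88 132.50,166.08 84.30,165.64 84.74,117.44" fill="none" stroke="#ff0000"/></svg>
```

G21
G90
G00 X24.60 Y112.27
M4 S402
G01 X117.23 Y112.27 F1798
G01 X117.23 Y68.52
G01 X24.60 Y68.52
G01 X24.60 Y112.27
G00 X69.51 Y65.42
M4 S282
G01 X110.42 Y136.74 F2949
G01 X79.17 Y33.57
G01 X207.26 Y25.00
G01 X104.87 Y43.27
G01 X90.99 Y91.61
G01 X69.51 Y65.42
G00 X153.94 Y48.57
M4 S402
G01 X168.54 Y49.77 F1798
G01 X178.58 Y39.10
G01 X176.49 Y24.60
G01 X163.86 Y17.19
G01 X150.19 Y22.44
G01 X145.77 Y36.41
G01 X153.94 Y48.57
G00 X158.33 Y130.21
M4 S282
G01 X122.72 Y105.40 F2949
G01 X91.54 Y81.41
G01 X64.77 Y58.24
G01 X42.42 Y35.88
G01 X24.49 Y14.35
G00 X132.94 Y71.91
M4 S402
G01 X132.50 Y23.71 F1798
G01 X84.30 Y24.15
G01 X84.74 Y72.35
G01 X132.94 Y71.91
M5
G00 X0.00 Y0.00

Since the viewBox matches the mm dimensions, user units are millimetres directly. The only transform is the Y-flip y_m = 189.79 − y_svg.

Shape 1 is a rectangle drawn with `<path>`. Its stroke #ff0000 means score at S402, F1798. After flipping Y the toolpath is (24.60,112.27) → (117.23,112.27) → (117.23,68.52) → (24.60,68.52) → (24.60,112.27), returning to the start.

Shape 2 is a closed polygon drawn with `<path>`. Its stroke #000000 means engrave at S282, F2949. After flipping Y the toolpath is (69.51,65.42) → (110.42,136.74) → (79.17,33.57) → (207.26,25.00) → (104.87,43.27) → (90.99,91.61) → (69.51,65.42), returning to the start.

Shape 3 is a regular polygon drawn with `<polygon>`. Its stroke #ff0000 means score at S402, F1798. After flipping Y the toolpath is (153.94,48.57) → (168.54,49.77) → (178.58,39.10) → (176.49,24.60) → (163.86,17.19) → (150.19,22.44) → (145.77,36.41) → (153.94,48.57), returning to the start.

Shape 4 is a quadratic bezier drawn with `<path>`. Its stroke #000000 means engrave at S282, F2949. After flipping Y the toolpath is (158.33,130.21) → (122.72,105.40) → (91.54,81.41) → (64.77,58.24) → (42.42,35.88) → (24.49,14.35).

Shape 5 is a regular polygon drawn with `<polygon>`. Its stroke #ff0000 means score at S402, F1798. After flipping Y the toolpath is (132.94,71.91) → (132.50,23.71) → (84.30,24.15) → (84.74,72.35) → (132.94,71.91), returning to the start.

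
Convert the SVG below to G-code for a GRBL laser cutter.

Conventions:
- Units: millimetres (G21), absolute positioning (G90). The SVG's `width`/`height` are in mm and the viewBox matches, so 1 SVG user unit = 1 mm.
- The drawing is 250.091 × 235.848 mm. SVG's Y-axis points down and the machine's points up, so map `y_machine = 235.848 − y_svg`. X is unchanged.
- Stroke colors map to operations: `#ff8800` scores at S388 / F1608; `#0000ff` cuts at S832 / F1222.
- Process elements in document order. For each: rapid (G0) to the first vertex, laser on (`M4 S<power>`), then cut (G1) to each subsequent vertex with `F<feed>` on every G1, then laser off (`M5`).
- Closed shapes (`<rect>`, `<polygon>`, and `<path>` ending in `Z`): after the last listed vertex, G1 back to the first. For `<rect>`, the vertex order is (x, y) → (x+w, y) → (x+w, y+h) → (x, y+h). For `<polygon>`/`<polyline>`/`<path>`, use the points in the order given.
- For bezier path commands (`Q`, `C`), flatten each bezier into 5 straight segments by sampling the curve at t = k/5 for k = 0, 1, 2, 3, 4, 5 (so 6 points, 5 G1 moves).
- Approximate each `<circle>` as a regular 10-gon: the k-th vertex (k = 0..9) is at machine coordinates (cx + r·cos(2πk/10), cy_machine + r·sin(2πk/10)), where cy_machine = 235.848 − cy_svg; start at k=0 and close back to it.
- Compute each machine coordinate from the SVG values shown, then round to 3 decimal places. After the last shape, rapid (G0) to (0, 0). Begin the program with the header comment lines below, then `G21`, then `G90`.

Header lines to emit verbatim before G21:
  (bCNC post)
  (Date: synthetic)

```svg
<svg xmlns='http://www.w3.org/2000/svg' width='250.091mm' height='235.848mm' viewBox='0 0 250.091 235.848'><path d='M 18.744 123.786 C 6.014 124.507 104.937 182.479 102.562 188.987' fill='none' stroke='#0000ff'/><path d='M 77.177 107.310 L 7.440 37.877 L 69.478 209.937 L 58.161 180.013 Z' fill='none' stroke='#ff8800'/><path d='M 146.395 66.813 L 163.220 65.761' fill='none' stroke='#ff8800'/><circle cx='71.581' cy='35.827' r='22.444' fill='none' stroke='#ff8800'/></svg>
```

(bCNC post)
(Date: synthetic)
G21
G90
G0 X18.744 Y112.062
M4 S832
G1 X22.801 Y105.629 F1222
G1 X43.433 Y90.674 F1222
G1 X70.418 Y72.416 F1222
G1 X93.535 Y56.072 F1222
G1 X102.562 Y46.861 F1222
M5
G0 X77.177 Y128.538
M4 S388
G1 X7.440 Y197.971 F1608
G1 X69.478 Y25.911 F1608
G1 X58.161 Y55.835 F1608
G1 X77.177 Y128.538 F1608
M5
G0 X146.395 Y169.035
M4 S388
G1 X163.220 Y170.087 F1608
M5
G0 X94.025 Y200.021
M4 S388
G1 X89.739 Y213.213 F1608
G1 X78.517 Y221.367 F1608
G1 X64.645 Y221.367 F1608
G1 X53.423 Y213.213 F1608
G1 X49.137 Y200.021 F1608
G1 X53.423 Y186.829 F1608
G1 X64.645 Y178.675 F1608
G1 X78.517 Y178.675 F1608
G1 X89.739 Y186.829 F1608
G1 X94.025 Y200.021 F1608
M5
G0 X0.000 Y0.000

Since the viewBox matches the mm dimensions, user units are millimetres directly. The only transform is the Y-flip y_m = 235.848 − y_svg.

Shape 1 is a cubic bezier drawn with `<path>`. Its stroke #0000ff means cut at S832, F1222. After flipping Y the toolpath is (18.744,112.062) → (22.801,105.629) → (43.433,90.674) → (70.418,72.416) → (93.535,56.072) → (102.562,46.861).

Shape 2 is a closed polygon drawn with `<path>`. Its stroke #ff8800 means score at S388, F1608. After flipping Y the toolpath is (77.177,128.538) → (7.440,197.971) → (69.478,25.911) → (58.161,55.835) → (77.177,128.538), returning to the start.

Shape 3 is a line segment drawn with `<path>`. Its stroke #ff8800 means score at S388, F1608. After flipping Y the toolpath is (146.395,169.035) → (163.220,170.087).

Shape 4 is a circle drawn with `<circle>`. Its stroke #ff8800 means score at S388, F1608. After flipping Y the toolpath is (94.025,200.021) → (89.739,213.213) → (78.517,221.367) → (64.645,221.367) → (53.423,213.213) → (49.137,200.021) → (53.423,186.829) → (64.645,178.675) → (78.517,178.675) → (89.739,186.829) → (94.025,200.021), returning to the start.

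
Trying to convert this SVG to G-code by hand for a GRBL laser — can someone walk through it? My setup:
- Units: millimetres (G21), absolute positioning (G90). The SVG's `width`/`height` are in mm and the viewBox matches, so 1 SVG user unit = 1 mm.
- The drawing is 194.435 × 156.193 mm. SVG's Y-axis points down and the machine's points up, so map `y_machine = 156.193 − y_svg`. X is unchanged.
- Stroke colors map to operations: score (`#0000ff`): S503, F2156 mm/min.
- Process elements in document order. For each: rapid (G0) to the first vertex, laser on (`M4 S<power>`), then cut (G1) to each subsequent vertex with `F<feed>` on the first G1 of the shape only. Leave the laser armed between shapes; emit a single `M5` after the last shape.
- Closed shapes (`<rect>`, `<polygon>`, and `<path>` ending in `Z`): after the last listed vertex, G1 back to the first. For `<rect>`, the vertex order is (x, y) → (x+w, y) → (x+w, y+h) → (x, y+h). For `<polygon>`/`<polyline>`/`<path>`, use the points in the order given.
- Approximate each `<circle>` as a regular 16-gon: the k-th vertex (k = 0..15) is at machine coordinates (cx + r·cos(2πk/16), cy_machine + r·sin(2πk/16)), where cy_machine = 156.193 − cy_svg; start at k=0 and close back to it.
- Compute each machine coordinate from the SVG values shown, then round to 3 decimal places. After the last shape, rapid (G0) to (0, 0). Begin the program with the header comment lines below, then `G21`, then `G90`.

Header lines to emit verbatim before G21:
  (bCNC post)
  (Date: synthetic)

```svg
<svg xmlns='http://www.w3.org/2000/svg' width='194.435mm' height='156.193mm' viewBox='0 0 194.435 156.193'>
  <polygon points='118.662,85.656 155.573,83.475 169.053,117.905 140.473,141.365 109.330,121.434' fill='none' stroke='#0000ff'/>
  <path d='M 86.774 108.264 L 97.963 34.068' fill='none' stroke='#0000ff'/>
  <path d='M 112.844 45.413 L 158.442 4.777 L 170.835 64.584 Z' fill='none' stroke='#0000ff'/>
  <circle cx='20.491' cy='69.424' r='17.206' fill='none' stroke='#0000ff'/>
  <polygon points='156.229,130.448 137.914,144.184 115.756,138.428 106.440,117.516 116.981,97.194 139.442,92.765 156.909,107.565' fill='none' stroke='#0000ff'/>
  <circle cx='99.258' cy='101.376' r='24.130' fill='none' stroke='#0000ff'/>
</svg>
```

(bCNC post)
(Date: synthetic)
G21
G90
G0 X118.662 Y70.537
M4 S503
G1 X155.573 Y72.718 F2156
G1 X169.053 Y38.288
G1 X140.473 Y14.828
G1 X109.330 Y34.759
G1 X118.662 Y70.537
G0 X86.774 Y47.929
M4 S503
G1 X97.963 Y122.125 F2156
G0 X112.844 Y110.780
M4 S503
G1 X158.442 Y151.416 F2156
G1 X170.835 Y91.609
G1 X112.844 Y110.780
G0 X37.697 Y86.769
M4 S503
G1 X36.387 Y93.353 F2156
G1 X32.657 Y98.935
G1 X27.075 Y102.665
G1 X20.491 Y103.975
G1 X13.907 Y102.665
G1 X8.325 Y98.935
G1 X4.595 Y93.353
G1 X3.285 Y86.769
G1 X4.595 Y80.185
G1 X8.325 Y74.603
G1 X13.907 Y70.873
G1 X20.491 Y69.563
G1 X27.075 Y70.873
G1 X32.657 Y74.603
G1 X36.387 Y80.185
G1 X37.697 Y86.769
G0 X156.229 Y25.745
M4 S503
G1 X137.914 Y12.009 F2156
G1 X115.756 Y17.765
G1 X106.440 Y38.677
G1 X116.981 Y58.999
G1 X139.442 Y63.428
G1 X156.909 Y48.628
G1 X156.229 Y25.745
G0 X123.388 Y54.817
M4 S503
G1 X121.551 Y64.051 F2156
G1 X116.320 Y71.879
G1 X108.492 Y77.110
G1 X99.258 Y78.947
G1 X90.024 Y77.110
G1 X82.196 Y71.879
G1 X76.965 Y64.051
G1 X75.128 Y54.817
G1 X76.965 Y45.583
G1 X82.196 Y37.755
G1 X90.024 Y32.524
G1 X99.258 Y30.687
G1 X108.492 Y32.524
G1 X116.320 Y37.755
G1 X121.551 Y45.583
G1 X123.388 Y54.817
M5
G0 X0.000 Y0.000

viewBox `0 0 194.435 156.193` with mm width/height → 1 unit = 1 mm. Flip: y_m = 156.193 − y_svg.

**Shape 1** — `<polygon>` regular polygon, stroke `#0000ff` → score (S503, F2156). Machine vertices: (118.662,70.537) → (155.573,72.718) → (169.053,38.288) → (140.473,14.828) → (109.330,34.759) → (118.662,70.537). Closed: final G1 returns to the first vertex.

**Shape 2** — `<path>` line segment, stroke `#0000ff` → score (S503, F2156). Machine vertices: (86.774,47.929) → (97.963,122.125). Open path.

**Shape 3** — `<path>` regular polygon, stroke `#0000ff` → score (S503, F2156). Machine vertices: (112.844,110.780) → (158.442,151.416) → (170.835,91.609) → (112.844,110.780). Closed: final G1 returns to the first vertex.

**Shape 4** — `<circle>` circle, stroke `#0000ff` → score (S503, F2156). Machine vertices: (37.697,86.769) → (36.387,93.353) → (32.657,98.935) → (27.075,102.665) → (20.491,103.975) → (13.907,102.665) → (8.325,98.935) → (4.595,93.353) → (3.285,86.769) → (4.595,80.185) → (8.325,74.603) → (13.907,70.873) → (20.491,69.563) → (27.075,70.873) → (32.657,74.603) → (36.387,80.185) → (37.697,86.769). Closed: final G1 returns to the first vertex.

**Shape 5** — `<polygon>` regular polygon, stroke `#0000ff` → score (S503, F2156). Machine vertices: (156.229,25.745) → (137.914,12.009) → (115.756,17.765) → (106.440,38.677) → (116.981,58.999) → (139.442,63.428) → (156.909,48.628) → (156.229,25.745). Closed: final G1 returns to the first vertex.

**Shape 6** — `<circle>` circle, stroke `#0000ff` → score (S503, F2156). Machine vertices: (123.388,54.817) → (121.551,64.051) → (116.320,71.879) → (108.492,77.110) → (99.258,78.947) → (90.024,77.110) → (82.196,71.879) → (76.965,64.051) → (75.128,54.817) → (76.965,45.583) → (82.196,37.755) → (90.024,32.524) → (99.258,30.687) → (108.492,32.524) → (116.320,37.755) → (121.551,45.583) → (123.388,54.817). Closed: final G1 returns to the first vertex.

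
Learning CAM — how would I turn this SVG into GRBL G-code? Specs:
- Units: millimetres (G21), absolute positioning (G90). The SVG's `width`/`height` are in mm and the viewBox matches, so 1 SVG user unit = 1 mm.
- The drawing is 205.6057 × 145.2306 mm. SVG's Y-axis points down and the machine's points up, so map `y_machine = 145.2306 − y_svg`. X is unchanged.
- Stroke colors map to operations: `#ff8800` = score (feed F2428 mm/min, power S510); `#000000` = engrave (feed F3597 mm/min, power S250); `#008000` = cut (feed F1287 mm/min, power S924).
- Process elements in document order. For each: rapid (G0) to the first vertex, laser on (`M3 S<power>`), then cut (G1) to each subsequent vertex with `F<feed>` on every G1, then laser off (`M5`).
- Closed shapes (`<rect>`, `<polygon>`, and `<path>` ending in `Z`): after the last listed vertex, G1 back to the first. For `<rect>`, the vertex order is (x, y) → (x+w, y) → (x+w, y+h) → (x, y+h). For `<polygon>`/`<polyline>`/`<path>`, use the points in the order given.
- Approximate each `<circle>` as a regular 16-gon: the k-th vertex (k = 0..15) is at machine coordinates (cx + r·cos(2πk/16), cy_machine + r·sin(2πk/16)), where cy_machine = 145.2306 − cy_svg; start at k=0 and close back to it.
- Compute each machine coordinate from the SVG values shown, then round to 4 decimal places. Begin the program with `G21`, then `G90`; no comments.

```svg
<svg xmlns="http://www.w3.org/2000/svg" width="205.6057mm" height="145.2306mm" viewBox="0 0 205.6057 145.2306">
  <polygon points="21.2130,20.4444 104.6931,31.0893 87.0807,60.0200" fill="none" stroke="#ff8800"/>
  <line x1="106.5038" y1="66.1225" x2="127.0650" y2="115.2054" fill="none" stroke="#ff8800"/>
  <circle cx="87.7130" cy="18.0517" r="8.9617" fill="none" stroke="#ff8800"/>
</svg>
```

Since the viewBox matches the mm dimensions, user units are millimetres directly. The only transform is the Y-flip y_m = 145.2306 − y_svg.

Shape 1 is a closed polygon drawn with `<polygon>`. Its stroke #ff8800 means score at S510, F2428. After flipping Y the toolpath is (21.2130,124.7862) → (104.6931,114.1413) → (87.0807,85.2106) → (21.2130,124.7862), returning to the start.

Shape 2 is a line segment drawn with `<line>`. Its stroke #ff8800 means score at S510, F2428. After flipping Y the toolpath is (106.5038,79.1081) → (127.0650,30.0252).

Shape 3 is a circle drawn with `<circle>`. Its stroke #ff8800 means score at S510, F2428. After flipping Y the toolpath is (96.6747,127.1789) → (95.9925,130.6084) → (94.0499,133.5158) → (91.1425,135.4584) → (87.7130,136.1406) → (84.2835,135.4584) → (81.3761,133.5158) → (79.4335,130.6084) → (78.7513,127.1789) → (79.4335,123.7494) → (81.3761,120.8420) → (84.2835,118.8994) → (87.7130,118.2172) → (91.1425,118.8994) → (94.0499,120.8420) → (95.9925,123.7494) → (96.6747,127.1789), returning to the start.

G21
G90
G0 X21.2130 Y124.7862
M3 S510
G1 X104.6931 Y114.1413 F2428
G1 X87.0807 Y85.2106 F2428
G1 X21.2130 Y124.7862 F2428
M5
G0 X106.5038 Y79.1081
M3 S510
G1 X127.0650 Y30.0252 F2428
M5
G0 X96.6747 Y127.1789
M3 S510
G1 X95.9925 Y130.6084 F2428
G1 X94.0499 Y133.5158 F2428
G1 X91.1425 Y135.4584 F2428
G1 X87.7130 Y136.1406 F2428
G1 X84.2835 Y135.4584 F2428
G1 X81.3761 Y133.5158 F2428
G1 X79.4335 Y130.6084 F2428
G1 X78.7513 Y127.1789 F2428
G1 X79.4335 Y123.7494 F2428
G1 X81.3761 Y120.8420 F2428
G1 X84.2835 Y118.8994 F2428
G1 X87.7130 Y118.2172 F2428
G1 X91.1425 Y118.8994 F2428
G1 X94.0499 Y120.8420 F2428
G1 X95.9925 Y123.7494 F2428
G1 X96.6747 Y127.1789 F2428
M5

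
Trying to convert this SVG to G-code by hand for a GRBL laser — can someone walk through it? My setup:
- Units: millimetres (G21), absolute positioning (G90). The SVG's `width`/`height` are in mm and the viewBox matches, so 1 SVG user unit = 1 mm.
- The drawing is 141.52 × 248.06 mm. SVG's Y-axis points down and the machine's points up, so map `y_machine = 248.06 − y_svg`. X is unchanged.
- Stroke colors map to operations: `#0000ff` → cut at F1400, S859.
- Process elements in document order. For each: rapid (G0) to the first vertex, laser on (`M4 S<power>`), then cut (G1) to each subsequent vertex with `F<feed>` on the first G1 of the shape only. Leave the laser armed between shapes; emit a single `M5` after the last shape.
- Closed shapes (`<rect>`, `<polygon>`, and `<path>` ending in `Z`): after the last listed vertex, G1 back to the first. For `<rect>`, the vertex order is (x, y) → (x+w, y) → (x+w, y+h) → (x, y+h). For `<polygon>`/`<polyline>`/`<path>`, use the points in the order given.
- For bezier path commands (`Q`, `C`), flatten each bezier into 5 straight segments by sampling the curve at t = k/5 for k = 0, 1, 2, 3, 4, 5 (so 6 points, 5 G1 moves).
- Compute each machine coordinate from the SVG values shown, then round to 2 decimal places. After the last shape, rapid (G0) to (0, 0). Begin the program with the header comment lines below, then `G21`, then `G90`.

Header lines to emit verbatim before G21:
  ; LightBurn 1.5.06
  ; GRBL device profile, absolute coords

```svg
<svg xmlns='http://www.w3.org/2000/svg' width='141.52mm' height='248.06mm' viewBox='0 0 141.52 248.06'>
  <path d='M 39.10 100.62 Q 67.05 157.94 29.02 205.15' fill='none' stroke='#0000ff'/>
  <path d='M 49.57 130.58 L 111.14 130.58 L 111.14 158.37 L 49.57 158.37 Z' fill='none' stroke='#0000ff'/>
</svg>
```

1 u = 1 mm; y_m = 248.06 − y.

[1] `<path>` quadratic bezier, #0000ff→cut S859 F1400: (39.10,147.44) → (47.64,124.92) → (50.90,103.20) → (48.89,82.30) → (41.59,62.20) → (29.02,42.91)

[2] `<path>` rectangle, #0000ff→cut S859 F1400: (49.57,117.48) → (111.14,117.48) → (111.14,89.69) → (49.57,89.69) → (49.57,117.48) (closed)

; LightBurn 1.5.06
; GRBL device profile, absolute coords
G21
G90
G0 X39.10 Y147.44
M4 S859
G1 X47.64 Y124.92 F1400
G1 X50.90 Y103.20
G1 X48.89 Y82.30
G1 X41.59 Y62.20
G1 X29.02 Y42.91
G0 X49.57 Y117.48
M4 S859
G1 X111.14 Y117.48 F1400
G1 X111.14 Y89.69
G1 X49.57 Y89.69
G1 X49.57 Y117.48
M5
G0 X0.00 Y0.00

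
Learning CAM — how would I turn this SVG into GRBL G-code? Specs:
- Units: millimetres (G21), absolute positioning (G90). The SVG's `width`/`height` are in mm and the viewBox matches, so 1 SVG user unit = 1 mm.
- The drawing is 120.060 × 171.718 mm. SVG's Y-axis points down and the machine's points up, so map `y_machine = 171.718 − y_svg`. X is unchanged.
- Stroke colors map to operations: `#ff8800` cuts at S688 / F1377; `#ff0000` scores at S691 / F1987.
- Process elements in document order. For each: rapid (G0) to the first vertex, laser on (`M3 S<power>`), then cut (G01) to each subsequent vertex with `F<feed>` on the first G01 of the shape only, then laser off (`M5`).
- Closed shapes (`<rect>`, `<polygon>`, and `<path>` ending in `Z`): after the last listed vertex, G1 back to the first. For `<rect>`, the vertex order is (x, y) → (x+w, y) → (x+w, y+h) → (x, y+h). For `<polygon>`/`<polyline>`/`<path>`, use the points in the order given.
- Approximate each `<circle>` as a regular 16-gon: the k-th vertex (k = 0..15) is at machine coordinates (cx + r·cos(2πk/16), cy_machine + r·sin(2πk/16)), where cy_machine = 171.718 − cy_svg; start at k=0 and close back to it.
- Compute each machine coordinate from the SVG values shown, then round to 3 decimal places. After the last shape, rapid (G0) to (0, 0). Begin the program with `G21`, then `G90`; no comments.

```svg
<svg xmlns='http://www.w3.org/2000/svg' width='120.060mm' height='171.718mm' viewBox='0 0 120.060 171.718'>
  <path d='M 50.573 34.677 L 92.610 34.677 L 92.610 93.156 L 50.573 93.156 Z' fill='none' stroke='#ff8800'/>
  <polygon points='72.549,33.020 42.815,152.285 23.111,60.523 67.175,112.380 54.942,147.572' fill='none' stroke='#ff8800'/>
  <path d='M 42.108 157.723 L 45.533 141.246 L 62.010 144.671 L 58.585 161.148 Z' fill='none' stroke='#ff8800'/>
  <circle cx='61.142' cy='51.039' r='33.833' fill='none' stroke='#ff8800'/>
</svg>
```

G21
G90
G0 X50.573 Y137.041
M3 S688
G01 X92.610 Y137.041 F1377
G01 X92.610 Y78.562
G01 X50.573 Y78.562
G01 X50.573 Y137.041
M5
G0 X72.549 Y138.698
M3 S688
G01 X42.815 Y19.433 F1377
G01 X23.111 Y111.195
G01 X67.175 Y59.338
G01 X54.942 Y24.146
G01 X72.549 Y138.698
M5
G0 X42.108 Y13.995
M3 S688
G01 X45.533 Y30.472 F1377
G01 X62.010 Y27.047
G01 X58.585 Y10.570
G01 X42.108 Y13.995
M5
G0 X94.975 Y120.679
M3 S688
G01 X92.400 Y133.626 F1377
G01 X85.066 Y144.603
G01 X74.089 Y151.937
G01 X61.142 Y154.512
G01 X48.195 Y151.937
G01 X37.218 Y144.603
G01 X29.884 Y133.626
G01 X27.309 Y120.679
G01 X29.884 Y107.732
G01 X37.218 Y96.755
G01 X48.195 Y89.421
G01 X61.142 Y86.846
G01 X74.089 Y89.421
G01 X85.066 Y96.755
G01 X92.400 Y107.732
G01 X94.975 Y120.679
M5
G0 X0.000 Y0.000

Since the viewBox matches the mm dimensions, user units are millimetres directly. The only transform is the Y-flip y_m = 171.718 − y_svg.

Shape 1 is a rectangle drawn with `<path>`. Its stroke #ff8800 means cut at S688, F1377. After flipping Y the toolpath is (50.573,137.041) → (92.610,137.041) → (92.610,78.562) → (50.573,78.562) → (50.573,137.041), returning to the start.

Shape 2 is a closed polygon drawn with `<polygon>`. Its stroke #ff8800 means cut at S688, F1377. After flipping Y the toolpath is (72.549,138.698) → (42.815,19.433) → (23.111,111.195) → (67.175,59.338) → (54.942,24.146) → (72.549,138.698), returning to the start.

Shape 3 is a regular polygon drawn with `<path>`. Its stroke #ff8800 means cut at S688, F1377. After flipping Y the toolpath is (42.108,13.995) → (45.533,30.472) → (62.010,27.047) → (58.585,10.570) → (42.108,13.995), returning to the start.

Shape 4 is a circle drawn with `<circle>`. Its stroke #ff8800 means cut at S688, F1377. After flipping Y the toolpath is (94.975,120.679) → (92.400,133.626) → (85.066,144.603) → (74.089,151.937) → (61.142,154.512) → (48.195,151.937) → (37.218,144.603) → (29.884,133.626) → (27.309,120.679) → (29.884,107.732) → (37.218,96.755) → (48.195,89.421) → (61.142,86.846) → (74.089,89.421) → (85.066,96.755) → (92.400,107.732) → (94.975,120.679), returning to the start.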